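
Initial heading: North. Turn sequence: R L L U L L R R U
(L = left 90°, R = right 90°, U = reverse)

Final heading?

Answer: Final heading: West

Derivation:
Start: North
  R (right (90° clockwise)) -> East
  L (left (90° counter-clockwise)) -> North
  L (left (90° counter-clockwise)) -> West
  U (U-turn (180°)) -> East
  L (left (90° counter-clockwise)) -> North
  L (left (90° counter-clockwise)) -> West
  R (right (90° clockwise)) -> North
  R (right (90° clockwise)) -> East
  U (U-turn (180°)) -> West
Final: West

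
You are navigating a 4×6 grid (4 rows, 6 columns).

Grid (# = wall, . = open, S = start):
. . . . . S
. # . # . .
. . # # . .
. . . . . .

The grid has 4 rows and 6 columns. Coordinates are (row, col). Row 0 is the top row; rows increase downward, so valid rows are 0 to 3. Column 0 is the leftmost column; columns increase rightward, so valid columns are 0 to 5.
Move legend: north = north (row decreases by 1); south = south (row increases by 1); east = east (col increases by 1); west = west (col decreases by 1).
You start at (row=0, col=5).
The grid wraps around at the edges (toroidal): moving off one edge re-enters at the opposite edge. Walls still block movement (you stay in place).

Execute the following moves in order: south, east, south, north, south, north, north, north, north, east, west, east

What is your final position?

Answer: Final position: (row=2, col=1)

Derivation:
Start: (row=0, col=5)
  south (south): (row=0, col=5) -> (row=1, col=5)
  east (east): (row=1, col=5) -> (row=1, col=0)
  south (south): (row=1, col=0) -> (row=2, col=0)
  north (north): (row=2, col=0) -> (row=1, col=0)
  south (south): (row=1, col=0) -> (row=2, col=0)
  north (north): (row=2, col=0) -> (row=1, col=0)
  north (north): (row=1, col=0) -> (row=0, col=0)
  north (north): (row=0, col=0) -> (row=3, col=0)
  north (north): (row=3, col=0) -> (row=2, col=0)
  east (east): (row=2, col=0) -> (row=2, col=1)
  west (west): (row=2, col=1) -> (row=2, col=0)
  east (east): (row=2, col=0) -> (row=2, col=1)
Final: (row=2, col=1)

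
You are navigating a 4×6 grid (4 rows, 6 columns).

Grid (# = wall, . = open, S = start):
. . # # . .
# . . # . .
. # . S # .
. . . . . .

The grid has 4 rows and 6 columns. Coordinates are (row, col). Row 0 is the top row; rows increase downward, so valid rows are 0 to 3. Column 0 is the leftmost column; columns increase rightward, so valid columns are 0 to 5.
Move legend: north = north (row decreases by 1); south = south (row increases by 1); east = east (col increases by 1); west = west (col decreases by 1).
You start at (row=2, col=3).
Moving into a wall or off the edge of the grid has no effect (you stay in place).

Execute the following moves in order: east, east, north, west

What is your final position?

Answer: Final position: (row=2, col=2)

Derivation:
Start: (row=2, col=3)
  east (east): blocked, stay at (row=2, col=3)
  east (east): blocked, stay at (row=2, col=3)
  north (north): blocked, stay at (row=2, col=3)
  west (west): (row=2, col=3) -> (row=2, col=2)
Final: (row=2, col=2)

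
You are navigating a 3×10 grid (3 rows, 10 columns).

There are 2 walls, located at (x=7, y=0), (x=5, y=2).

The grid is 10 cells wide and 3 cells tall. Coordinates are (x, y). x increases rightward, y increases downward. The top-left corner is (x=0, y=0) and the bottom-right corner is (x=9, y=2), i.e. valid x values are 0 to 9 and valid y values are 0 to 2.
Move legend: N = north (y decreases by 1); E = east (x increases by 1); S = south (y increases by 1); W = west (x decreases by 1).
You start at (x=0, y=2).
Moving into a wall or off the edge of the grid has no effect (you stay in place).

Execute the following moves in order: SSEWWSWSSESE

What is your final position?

Answer: Final position: (x=2, y=2)

Derivation:
Start: (x=0, y=2)
  S (south): blocked, stay at (x=0, y=2)
  S (south): blocked, stay at (x=0, y=2)
  E (east): (x=0, y=2) -> (x=1, y=2)
  W (west): (x=1, y=2) -> (x=0, y=2)
  W (west): blocked, stay at (x=0, y=2)
  S (south): blocked, stay at (x=0, y=2)
  W (west): blocked, stay at (x=0, y=2)
  S (south): blocked, stay at (x=0, y=2)
  S (south): blocked, stay at (x=0, y=2)
  E (east): (x=0, y=2) -> (x=1, y=2)
  S (south): blocked, stay at (x=1, y=2)
  E (east): (x=1, y=2) -> (x=2, y=2)
Final: (x=2, y=2)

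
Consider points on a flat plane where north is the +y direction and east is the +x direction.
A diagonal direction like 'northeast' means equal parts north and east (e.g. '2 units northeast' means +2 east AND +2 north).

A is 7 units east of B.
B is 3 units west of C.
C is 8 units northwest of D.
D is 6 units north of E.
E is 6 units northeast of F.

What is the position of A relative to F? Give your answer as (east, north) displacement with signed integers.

Answer: A is at (east=2, north=20) relative to F.

Derivation:
Place F at the origin (east=0, north=0).
  E is 6 units northeast of F: delta (east=+6, north=+6); E at (east=6, north=6).
  D is 6 units north of E: delta (east=+0, north=+6); D at (east=6, north=12).
  C is 8 units northwest of D: delta (east=-8, north=+8); C at (east=-2, north=20).
  B is 3 units west of C: delta (east=-3, north=+0); B at (east=-5, north=20).
  A is 7 units east of B: delta (east=+7, north=+0); A at (east=2, north=20).
Therefore A relative to F: (east=2, north=20).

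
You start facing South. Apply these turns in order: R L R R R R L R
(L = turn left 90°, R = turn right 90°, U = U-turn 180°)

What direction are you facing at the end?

Answer: Final heading: South

Derivation:
Start: South
  R (right (90° clockwise)) -> West
  L (left (90° counter-clockwise)) -> South
  R (right (90° clockwise)) -> West
  R (right (90° clockwise)) -> North
  R (right (90° clockwise)) -> East
  R (right (90° clockwise)) -> South
  L (left (90° counter-clockwise)) -> East
  R (right (90° clockwise)) -> South
Final: South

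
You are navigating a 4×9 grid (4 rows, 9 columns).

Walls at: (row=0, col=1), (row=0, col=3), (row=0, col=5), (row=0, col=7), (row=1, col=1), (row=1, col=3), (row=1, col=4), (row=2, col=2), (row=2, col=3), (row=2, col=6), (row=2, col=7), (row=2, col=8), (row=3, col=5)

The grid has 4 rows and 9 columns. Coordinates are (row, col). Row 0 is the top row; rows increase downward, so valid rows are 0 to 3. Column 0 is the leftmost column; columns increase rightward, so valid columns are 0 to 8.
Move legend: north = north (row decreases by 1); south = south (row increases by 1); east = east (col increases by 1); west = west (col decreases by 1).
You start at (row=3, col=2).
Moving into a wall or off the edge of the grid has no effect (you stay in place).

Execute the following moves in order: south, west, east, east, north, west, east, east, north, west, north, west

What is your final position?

Start: (row=3, col=2)
  south (south): blocked, stay at (row=3, col=2)
  west (west): (row=3, col=2) -> (row=3, col=1)
  east (east): (row=3, col=1) -> (row=3, col=2)
  east (east): (row=3, col=2) -> (row=3, col=3)
  north (north): blocked, stay at (row=3, col=3)
  west (west): (row=3, col=3) -> (row=3, col=2)
  east (east): (row=3, col=2) -> (row=3, col=3)
  east (east): (row=3, col=3) -> (row=3, col=4)
  north (north): (row=3, col=4) -> (row=2, col=4)
  west (west): blocked, stay at (row=2, col=4)
  north (north): blocked, stay at (row=2, col=4)
  west (west): blocked, stay at (row=2, col=4)
Final: (row=2, col=4)

Answer: Final position: (row=2, col=4)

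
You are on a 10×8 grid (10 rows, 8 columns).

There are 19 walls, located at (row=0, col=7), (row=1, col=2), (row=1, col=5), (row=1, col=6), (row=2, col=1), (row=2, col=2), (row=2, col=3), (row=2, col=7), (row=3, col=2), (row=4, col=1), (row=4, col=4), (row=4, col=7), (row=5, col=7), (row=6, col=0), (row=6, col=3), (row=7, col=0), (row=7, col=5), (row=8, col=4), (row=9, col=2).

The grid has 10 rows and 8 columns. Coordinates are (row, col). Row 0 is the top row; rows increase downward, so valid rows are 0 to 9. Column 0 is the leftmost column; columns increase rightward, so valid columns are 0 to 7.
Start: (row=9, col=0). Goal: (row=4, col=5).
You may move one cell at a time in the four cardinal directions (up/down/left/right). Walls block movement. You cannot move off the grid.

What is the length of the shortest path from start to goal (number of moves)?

BFS from (row=9, col=0) until reaching (row=4, col=5):
  Distance 0: (row=9, col=0)
  Distance 1: (row=8, col=0), (row=9, col=1)
  Distance 2: (row=8, col=1)
  Distance 3: (row=7, col=1), (row=8, col=2)
  Distance 4: (row=6, col=1), (row=7, col=2), (row=8, col=3)
  Distance 5: (row=5, col=1), (row=6, col=2), (row=7, col=3), (row=9, col=3)
  Distance 6: (row=5, col=0), (row=5, col=2), (row=7, col=4), (row=9, col=4)
  Distance 7: (row=4, col=0), (row=4, col=2), (row=5, col=3), (row=6, col=4), (row=9, col=5)
  Distance 8: (row=3, col=0), (row=4, col=3), (row=5, col=4), (row=6, col=5), (row=8, col=5), (row=9, col=6)
  Distance 9: (row=2, col=0), (row=3, col=1), (row=3, col=3), (row=5, col=5), (row=6, col=6), (row=8, col=6), (row=9, col=7)
  Distance 10: (row=1, col=0), (row=3, col=4), (row=4, col=5), (row=5, col=6), (row=6, col=7), (row=7, col=6), (row=8, col=7)  <- goal reached here
One shortest path (10 moves): (row=9, col=0) -> (row=9, col=1) -> (row=8, col=1) -> (row=8, col=2) -> (row=8, col=3) -> (row=7, col=3) -> (row=7, col=4) -> (row=6, col=4) -> (row=6, col=5) -> (row=5, col=5) -> (row=4, col=5)

Answer: Shortest path length: 10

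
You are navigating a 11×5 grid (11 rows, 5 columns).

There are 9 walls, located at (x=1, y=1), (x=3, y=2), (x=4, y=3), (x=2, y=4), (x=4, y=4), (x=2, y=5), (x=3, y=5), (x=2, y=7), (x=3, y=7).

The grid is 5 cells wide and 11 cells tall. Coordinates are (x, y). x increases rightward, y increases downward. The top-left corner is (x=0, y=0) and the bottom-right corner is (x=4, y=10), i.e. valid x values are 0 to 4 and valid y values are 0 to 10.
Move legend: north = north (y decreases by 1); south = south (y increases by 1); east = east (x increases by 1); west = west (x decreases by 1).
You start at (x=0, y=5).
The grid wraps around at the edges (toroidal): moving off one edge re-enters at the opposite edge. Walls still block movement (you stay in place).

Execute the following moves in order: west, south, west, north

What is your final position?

Answer: Final position: (x=3, y=6)

Derivation:
Start: (x=0, y=5)
  west (west): (x=0, y=5) -> (x=4, y=5)
  south (south): (x=4, y=5) -> (x=4, y=6)
  west (west): (x=4, y=6) -> (x=3, y=6)
  north (north): blocked, stay at (x=3, y=6)
Final: (x=3, y=6)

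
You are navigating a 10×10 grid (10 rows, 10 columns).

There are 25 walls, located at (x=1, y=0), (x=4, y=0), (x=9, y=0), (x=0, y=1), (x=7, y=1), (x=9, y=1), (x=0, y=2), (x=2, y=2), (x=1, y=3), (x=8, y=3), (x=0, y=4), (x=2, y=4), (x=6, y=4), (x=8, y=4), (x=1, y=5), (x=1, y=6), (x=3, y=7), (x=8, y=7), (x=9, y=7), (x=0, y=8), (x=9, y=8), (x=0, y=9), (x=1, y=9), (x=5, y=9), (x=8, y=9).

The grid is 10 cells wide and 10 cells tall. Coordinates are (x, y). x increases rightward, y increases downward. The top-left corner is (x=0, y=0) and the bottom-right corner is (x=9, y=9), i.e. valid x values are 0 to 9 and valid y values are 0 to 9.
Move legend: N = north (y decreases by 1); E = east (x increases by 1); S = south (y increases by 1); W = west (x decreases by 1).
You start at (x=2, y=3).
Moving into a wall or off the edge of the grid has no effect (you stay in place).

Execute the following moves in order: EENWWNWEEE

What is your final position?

Answer: Final position: (x=5, y=1)

Derivation:
Start: (x=2, y=3)
  E (east): (x=2, y=3) -> (x=3, y=3)
  E (east): (x=3, y=3) -> (x=4, y=3)
  N (north): (x=4, y=3) -> (x=4, y=2)
  W (west): (x=4, y=2) -> (x=3, y=2)
  W (west): blocked, stay at (x=3, y=2)
  N (north): (x=3, y=2) -> (x=3, y=1)
  W (west): (x=3, y=1) -> (x=2, y=1)
  E (east): (x=2, y=1) -> (x=3, y=1)
  E (east): (x=3, y=1) -> (x=4, y=1)
  E (east): (x=4, y=1) -> (x=5, y=1)
Final: (x=5, y=1)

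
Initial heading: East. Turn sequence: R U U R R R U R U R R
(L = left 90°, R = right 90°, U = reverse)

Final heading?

Answer: Final heading: North

Derivation:
Start: East
  R (right (90° clockwise)) -> South
  U (U-turn (180°)) -> North
  U (U-turn (180°)) -> South
  R (right (90° clockwise)) -> West
  R (right (90° clockwise)) -> North
  R (right (90° clockwise)) -> East
  U (U-turn (180°)) -> West
  R (right (90° clockwise)) -> North
  U (U-turn (180°)) -> South
  R (right (90° clockwise)) -> West
  R (right (90° clockwise)) -> North
Final: North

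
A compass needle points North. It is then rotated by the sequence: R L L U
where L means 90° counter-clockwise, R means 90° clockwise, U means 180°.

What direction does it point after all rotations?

Answer: Final heading: East

Derivation:
Start: North
  R (right (90° clockwise)) -> East
  L (left (90° counter-clockwise)) -> North
  L (left (90° counter-clockwise)) -> West
  U (U-turn (180°)) -> East
Final: East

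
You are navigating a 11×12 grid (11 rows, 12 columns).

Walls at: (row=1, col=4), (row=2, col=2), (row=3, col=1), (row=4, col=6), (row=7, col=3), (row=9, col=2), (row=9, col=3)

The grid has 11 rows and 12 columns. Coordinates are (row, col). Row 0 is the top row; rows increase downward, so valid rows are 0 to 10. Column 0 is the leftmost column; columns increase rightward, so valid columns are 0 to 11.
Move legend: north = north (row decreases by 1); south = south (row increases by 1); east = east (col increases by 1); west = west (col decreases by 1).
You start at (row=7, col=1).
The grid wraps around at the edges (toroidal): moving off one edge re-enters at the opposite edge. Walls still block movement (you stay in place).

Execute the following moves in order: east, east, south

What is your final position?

Answer: Final position: (row=8, col=2)

Derivation:
Start: (row=7, col=1)
  east (east): (row=7, col=1) -> (row=7, col=2)
  east (east): blocked, stay at (row=7, col=2)
  south (south): (row=7, col=2) -> (row=8, col=2)
Final: (row=8, col=2)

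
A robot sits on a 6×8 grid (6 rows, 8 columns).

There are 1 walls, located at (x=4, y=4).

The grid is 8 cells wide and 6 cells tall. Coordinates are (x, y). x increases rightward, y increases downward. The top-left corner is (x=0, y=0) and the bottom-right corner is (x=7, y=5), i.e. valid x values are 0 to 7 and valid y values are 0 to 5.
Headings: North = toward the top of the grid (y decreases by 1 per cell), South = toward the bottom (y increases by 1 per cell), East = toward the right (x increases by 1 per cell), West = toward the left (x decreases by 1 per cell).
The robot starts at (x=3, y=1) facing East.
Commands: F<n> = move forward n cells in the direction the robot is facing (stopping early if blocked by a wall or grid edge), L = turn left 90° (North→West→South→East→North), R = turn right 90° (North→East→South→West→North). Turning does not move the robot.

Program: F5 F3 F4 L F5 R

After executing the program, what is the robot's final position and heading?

Answer: Final position: (x=7, y=0), facing East

Derivation:
Start: (x=3, y=1), facing East
  F5: move forward 4/5 (blocked), now at (x=7, y=1)
  F3: move forward 0/3 (blocked), now at (x=7, y=1)
  F4: move forward 0/4 (blocked), now at (x=7, y=1)
  L: turn left, now facing North
  F5: move forward 1/5 (blocked), now at (x=7, y=0)
  R: turn right, now facing East
Final: (x=7, y=0), facing East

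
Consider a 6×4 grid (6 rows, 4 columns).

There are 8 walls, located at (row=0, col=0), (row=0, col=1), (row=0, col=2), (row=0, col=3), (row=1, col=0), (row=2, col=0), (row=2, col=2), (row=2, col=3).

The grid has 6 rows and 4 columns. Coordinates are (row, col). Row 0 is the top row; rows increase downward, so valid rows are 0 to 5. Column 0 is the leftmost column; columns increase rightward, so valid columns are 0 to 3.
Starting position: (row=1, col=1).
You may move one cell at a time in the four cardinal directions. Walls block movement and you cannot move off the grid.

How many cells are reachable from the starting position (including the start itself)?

BFS flood-fill from (row=1, col=1):
  Distance 0: (row=1, col=1)
  Distance 1: (row=1, col=2), (row=2, col=1)
  Distance 2: (row=1, col=3), (row=3, col=1)
  Distance 3: (row=3, col=0), (row=3, col=2), (row=4, col=1)
  Distance 4: (row=3, col=3), (row=4, col=0), (row=4, col=2), (row=5, col=1)
  Distance 5: (row=4, col=3), (row=5, col=0), (row=5, col=2)
  Distance 6: (row=5, col=3)
Total reachable: 16 (grid has 16 open cells total)

Answer: Reachable cells: 16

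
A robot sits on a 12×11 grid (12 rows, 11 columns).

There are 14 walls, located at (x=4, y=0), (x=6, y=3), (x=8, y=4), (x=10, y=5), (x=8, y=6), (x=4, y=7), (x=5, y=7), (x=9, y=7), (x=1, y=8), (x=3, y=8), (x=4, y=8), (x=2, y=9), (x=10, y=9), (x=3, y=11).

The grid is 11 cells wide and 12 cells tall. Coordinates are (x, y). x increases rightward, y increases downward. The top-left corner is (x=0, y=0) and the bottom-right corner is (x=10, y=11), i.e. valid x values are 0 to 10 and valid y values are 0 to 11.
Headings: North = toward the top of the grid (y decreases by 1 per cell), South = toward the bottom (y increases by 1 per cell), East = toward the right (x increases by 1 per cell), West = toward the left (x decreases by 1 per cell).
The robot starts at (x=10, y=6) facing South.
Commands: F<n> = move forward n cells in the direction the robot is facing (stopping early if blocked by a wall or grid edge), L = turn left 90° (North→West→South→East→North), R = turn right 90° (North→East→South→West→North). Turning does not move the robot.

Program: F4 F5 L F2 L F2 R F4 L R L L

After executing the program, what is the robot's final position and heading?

Start: (x=10, y=6), facing South
  F4: move forward 2/4 (blocked), now at (x=10, y=8)
  F5: move forward 0/5 (blocked), now at (x=10, y=8)
  L: turn left, now facing East
  F2: move forward 0/2 (blocked), now at (x=10, y=8)
  L: turn left, now facing North
  F2: move forward 2, now at (x=10, y=6)
  R: turn right, now facing East
  F4: move forward 0/4 (blocked), now at (x=10, y=6)
  L: turn left, now facing North
  R: turn right, now facing East
  L: turn left, now facing North
  L: turn left, now facing West
Final: (x=10, y=6), facing West

Answer: Final position: (x=10, y=6), facing West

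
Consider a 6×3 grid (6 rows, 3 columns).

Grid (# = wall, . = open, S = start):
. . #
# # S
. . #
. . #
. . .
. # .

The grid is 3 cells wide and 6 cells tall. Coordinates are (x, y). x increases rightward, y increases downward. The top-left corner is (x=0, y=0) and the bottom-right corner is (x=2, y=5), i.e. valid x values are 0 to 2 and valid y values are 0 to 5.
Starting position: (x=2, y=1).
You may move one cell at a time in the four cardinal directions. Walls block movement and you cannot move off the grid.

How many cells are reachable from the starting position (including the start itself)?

BFS flood-fill from (x=2, y=1):
  Distance 0: (x=2, y=1)
Total reachable: 1 (grid has 12 open cells total)

Answer: Reachable cells: 1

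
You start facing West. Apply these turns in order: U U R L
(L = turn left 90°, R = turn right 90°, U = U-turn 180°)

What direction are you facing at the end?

Start: West
  U (U-turn (180°)) -> East
  U (U-turn (180°)) -> West
  R (right (90° clockwise)) -> North
  L (left (90° counter-clockwise)) -> West
Final: West

Answer: Final heading: West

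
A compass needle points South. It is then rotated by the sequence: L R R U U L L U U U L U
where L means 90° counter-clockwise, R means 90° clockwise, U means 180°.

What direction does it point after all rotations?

Answer: Final heading: North

Derivation:
Start: South
  L (left (90° counter-clockwise)) -> East
  R (right (90° clockwise)) -> South
  R (right (90° clockwise)) -> West
  U (U-turn (180°)) -> East
  U (U-turn (180°)) -> West
  L (left (90° counter-clockwise)) -> South
  L (left (90° counter-clockwise)) -> East
  U (U-turn (180°)) -> West
  U (U-turn (180°)) -> East
  U (U-turn (180°)) -> West
  L (left (90° counter-clockwise)) -> South
  U (U-turn (180°)) -> North
Final: North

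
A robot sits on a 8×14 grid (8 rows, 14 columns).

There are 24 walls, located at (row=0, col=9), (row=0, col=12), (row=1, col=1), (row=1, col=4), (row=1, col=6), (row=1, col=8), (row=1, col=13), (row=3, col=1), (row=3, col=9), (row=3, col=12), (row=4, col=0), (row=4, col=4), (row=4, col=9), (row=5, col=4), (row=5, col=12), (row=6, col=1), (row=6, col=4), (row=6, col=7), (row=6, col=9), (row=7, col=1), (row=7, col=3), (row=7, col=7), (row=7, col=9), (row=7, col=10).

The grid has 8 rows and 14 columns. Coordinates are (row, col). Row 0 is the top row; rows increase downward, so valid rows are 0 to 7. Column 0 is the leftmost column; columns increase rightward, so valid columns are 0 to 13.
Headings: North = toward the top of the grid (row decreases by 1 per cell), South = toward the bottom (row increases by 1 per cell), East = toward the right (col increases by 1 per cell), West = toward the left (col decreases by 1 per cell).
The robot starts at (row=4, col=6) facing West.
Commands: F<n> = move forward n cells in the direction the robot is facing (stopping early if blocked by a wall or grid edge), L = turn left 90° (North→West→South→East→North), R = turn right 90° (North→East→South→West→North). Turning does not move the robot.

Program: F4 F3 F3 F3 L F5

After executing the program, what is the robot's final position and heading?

Answer: Final position: (row=7, col=5), facing South

Derivation:
Start: (row=4, col=6), facing West
  F4: move forward 1/4 (blocked), now at (row=4, col=5)
  [×3]F3: move forward 0/3 (blocked), now at (row=4, col=5)
  L: turn left, now facing South
  F5: move forward 3/5 (blocked), now at (row=7, col=5)
Final: (row=7, col=5), facing South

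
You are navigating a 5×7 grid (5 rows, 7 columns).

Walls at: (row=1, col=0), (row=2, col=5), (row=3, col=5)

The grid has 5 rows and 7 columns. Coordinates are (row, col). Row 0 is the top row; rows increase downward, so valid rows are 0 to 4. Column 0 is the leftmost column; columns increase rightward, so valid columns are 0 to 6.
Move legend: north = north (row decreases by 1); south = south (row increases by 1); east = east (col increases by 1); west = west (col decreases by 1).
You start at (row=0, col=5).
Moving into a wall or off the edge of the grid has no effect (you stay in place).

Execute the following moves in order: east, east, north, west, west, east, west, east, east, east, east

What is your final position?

Start: (row=0, col=5)
  east (east): (row=0, col=5) -> (row=0, col=6)
  east (east): blocked, stay at (row=0, col=6)
  north (north): blocked, stay at (row=0, col=6)
  west (west): (row=0, col=6) -> (row=0, col=5)
  west (west): (row=0, col=5) -> (row=0, col=4)
  east (east): (row=0, col=4) -> (row=0, col=5)
  west (west): (row=0, col=5) -> (row=0, col=4)
  east (east): (row=0, col=4) -> (row=0, col=5)
  east (east): (row=0, col=5) -> (row=0, col=6)
  east (east): blocked, stay at (row=0, col=6)
  east (east): blocked, stay at (row=0, col=6)
Final: (row=0, col=6)

Answer: Final position: (row=0, col=6)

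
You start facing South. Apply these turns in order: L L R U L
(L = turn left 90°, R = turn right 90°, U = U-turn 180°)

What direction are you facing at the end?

Answer: Final heading: South

Derivation:
Start: South
  L (left (90° counter-clockwise)) -> East
  L (left (90° counter-clockwise)) -> North
  R (right (90° clockwise)) -> East
  U (U-turn (180°)) -> West
  L (left (90° counter-clockwise)) -> South
Final: South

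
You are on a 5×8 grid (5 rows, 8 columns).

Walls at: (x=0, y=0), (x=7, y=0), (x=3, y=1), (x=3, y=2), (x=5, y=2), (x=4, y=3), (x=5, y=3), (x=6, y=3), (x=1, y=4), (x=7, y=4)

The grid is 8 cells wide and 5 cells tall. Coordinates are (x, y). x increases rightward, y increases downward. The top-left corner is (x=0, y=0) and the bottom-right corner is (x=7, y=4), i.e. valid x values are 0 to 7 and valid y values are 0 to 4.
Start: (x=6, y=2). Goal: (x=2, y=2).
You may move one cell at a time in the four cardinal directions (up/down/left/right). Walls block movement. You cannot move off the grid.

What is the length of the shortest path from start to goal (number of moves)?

BFS from (x=6, y=2) until reaching (x=2, y=2):
  Distance 0: (x=6, y=2)
  Distance 1: (x=6, y=1), (x=7, y=2)
  Distance 2: (x=6, y=0), (x=5, y=1), (x=7, y=1), (x=7, y=3)
  Distance 3: (x=5, y=0), (x=4, y=1)
  Distance 4: (x=4, y=0), (x=4, y=2)
  Distance 5: (x=3, y=0)
  Distance 6: (x=2, y=0)
  Distance 7: (x=1, y=0), (x=2, y=1)
  Distance 8: (x=1, y=1), (x=2, y=2)  <- goal reached here
One shortest path (8 moves): (x=6, y=2) -> (x=6, y=1) -> (x=5, y=1) -> (x=4, y=1) -> (x=4, y=0) -> (x=3, y=0) -> (x=2, y=0) -> (x=2, y=1) -> (x=2, y=2)

Answer: Shortest path length: 8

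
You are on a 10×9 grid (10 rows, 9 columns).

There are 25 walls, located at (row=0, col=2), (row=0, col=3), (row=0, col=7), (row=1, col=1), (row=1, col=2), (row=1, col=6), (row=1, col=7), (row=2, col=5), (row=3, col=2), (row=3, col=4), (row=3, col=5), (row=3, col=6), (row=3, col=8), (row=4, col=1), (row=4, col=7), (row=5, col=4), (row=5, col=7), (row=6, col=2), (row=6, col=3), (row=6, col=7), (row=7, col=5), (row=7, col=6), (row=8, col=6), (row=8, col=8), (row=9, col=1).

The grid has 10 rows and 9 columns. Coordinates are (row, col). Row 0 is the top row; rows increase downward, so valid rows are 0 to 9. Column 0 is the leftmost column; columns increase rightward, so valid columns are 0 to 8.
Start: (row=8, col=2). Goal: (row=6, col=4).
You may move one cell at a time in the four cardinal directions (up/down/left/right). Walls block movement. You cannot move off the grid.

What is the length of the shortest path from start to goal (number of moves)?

BFS from (row=8, col=2) until reaching (row=6, col=4):
  Distance 0: (row=8, col=2)
  Distance 1: (row=7, col=2), (row=8, col=1), (row=8, col=3), (row=9, col=2)
  Distance 2: (row=7, col=1), (row=7, col=3), (row=8, col=0), (row=8, col=4), (row=9, col=3)
  Distance 3: (row=6, col=1), (row=7, col=0), (row=7, col=4), (row=8, col=5), (row=9, col=0), (row=9, col=4)
  Distance 4: (row=5, col=1), (row=6, col=0), (row=6, col=4), (row=9, col=5)  <- goal reached here
One shortest path (4 moves): (row=8, col=2) -> (row=8, col=3) -> (row=8, col=4) -> (row=7, col=4) -> (row=6, col=4)

Answer: Shortest path length: 4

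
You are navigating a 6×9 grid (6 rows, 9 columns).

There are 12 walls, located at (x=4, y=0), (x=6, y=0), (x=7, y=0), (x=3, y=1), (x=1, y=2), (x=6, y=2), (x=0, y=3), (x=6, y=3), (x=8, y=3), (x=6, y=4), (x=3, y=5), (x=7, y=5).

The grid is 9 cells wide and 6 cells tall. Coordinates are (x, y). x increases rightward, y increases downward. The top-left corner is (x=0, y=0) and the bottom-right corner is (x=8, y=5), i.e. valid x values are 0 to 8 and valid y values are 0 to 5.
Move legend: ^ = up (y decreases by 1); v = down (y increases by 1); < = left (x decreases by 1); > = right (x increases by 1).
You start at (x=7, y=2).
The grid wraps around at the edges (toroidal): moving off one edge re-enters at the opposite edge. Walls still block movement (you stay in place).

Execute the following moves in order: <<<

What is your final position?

Answer: Final position: (x=7, y=2)

Derivation:
Start: (x=7, y=2)
  [×3]< (left): blocked, stay at (x=7, y=2)
Final: (x=7, y=2)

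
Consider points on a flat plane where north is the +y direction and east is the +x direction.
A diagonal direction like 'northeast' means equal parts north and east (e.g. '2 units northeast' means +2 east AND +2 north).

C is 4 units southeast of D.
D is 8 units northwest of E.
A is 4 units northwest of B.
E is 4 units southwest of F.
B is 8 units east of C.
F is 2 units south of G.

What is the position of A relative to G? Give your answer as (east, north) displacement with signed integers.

Answer: A is at (east=-4, north=2) relative to G.

Derivation:
Place G at the origin (east=0, north=0).
  F is 2 units south of G: delta (east=+0, north=-2); F at (east=0, north=-2).
  E is 4 units southwest of F: delta (east=-4, north=-4); E at (east=-4, north=-6).
  D is 8 units northwest of E: delta (east=-8, north=+8); D at (east=-12, north=2).
  C is 4 units southeast of D: delta (east=+4, north=-4); C at (east=-8, north=-2).
  B is 8 units east of C: delta (east=+8, north=+0); B at (east=0, north=-2).
  A is 4 units northwest of B: delta (east=-4, north=+4); A at (east=-4, north=2).
Therefore A relative to G: (east=-4, north=2).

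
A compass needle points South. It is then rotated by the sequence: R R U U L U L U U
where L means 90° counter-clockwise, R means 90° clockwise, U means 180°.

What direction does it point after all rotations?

Answer: Final heading: North

Derivation:
Start: South
  R (right (90° clockwise)) -> West
  R (right (90° clockwise)) -> North
  U (U-turn (180°)) -> South
  U (U-turn (180°)) -> North
  L (left (90° counter-clockwise)) -> West
  U (U-turn (180°)) -> East
  L (left (90° counter-clockwise)) -> North
  U (U-turn (180°)) -> South
  U (U-turn (180°)) -> North
Final: North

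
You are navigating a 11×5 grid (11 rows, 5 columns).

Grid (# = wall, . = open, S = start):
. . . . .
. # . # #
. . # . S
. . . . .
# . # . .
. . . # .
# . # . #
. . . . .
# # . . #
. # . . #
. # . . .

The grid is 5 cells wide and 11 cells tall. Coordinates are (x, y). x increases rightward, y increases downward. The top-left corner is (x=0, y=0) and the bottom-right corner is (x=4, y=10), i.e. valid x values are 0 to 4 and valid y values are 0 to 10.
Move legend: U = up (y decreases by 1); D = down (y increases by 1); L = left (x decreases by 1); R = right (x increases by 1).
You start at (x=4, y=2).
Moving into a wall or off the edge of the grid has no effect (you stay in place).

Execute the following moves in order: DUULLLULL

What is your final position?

Start: (x=4, y=2)
  D (down): (x=4, y=2) -> (x=4, y=3)
  U (up): (x=4, y=3) -> (x=4, y=2)
  U (up): blocked, stay at (x=4, y=2)
  L (left): (x=4, y=2) -> (x=3, y=2)
  L (left): blocked, stay at (x=3, y=2)
  L (left): blocked, stay at (x=3, y=2)
  U (up): blocked, stay at (x=3, y=2)
  L (left): blocked, stay at (x=3, y=2)
  L (left): blocked, stay at (x=3, y=2)
Final: (x=3, y=2)

Answer: Final position: (x=3, y=2)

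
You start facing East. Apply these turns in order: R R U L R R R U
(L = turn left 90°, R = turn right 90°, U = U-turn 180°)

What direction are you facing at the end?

Start: East
  R (right (90° clockwise)) -> South
  R (right (90° clockwise)) -> West
  U (U-turn (180°)) -> East
  L (left (90° counter-clockwise)) -> North
  R (right (90° clockwise)) -> East
  R (right (90° clockwise)) -> South
  R (right (90° clockwise)) -> West
  U (U-turn (180°)) -> East
Final: East

Answer: Final heading: East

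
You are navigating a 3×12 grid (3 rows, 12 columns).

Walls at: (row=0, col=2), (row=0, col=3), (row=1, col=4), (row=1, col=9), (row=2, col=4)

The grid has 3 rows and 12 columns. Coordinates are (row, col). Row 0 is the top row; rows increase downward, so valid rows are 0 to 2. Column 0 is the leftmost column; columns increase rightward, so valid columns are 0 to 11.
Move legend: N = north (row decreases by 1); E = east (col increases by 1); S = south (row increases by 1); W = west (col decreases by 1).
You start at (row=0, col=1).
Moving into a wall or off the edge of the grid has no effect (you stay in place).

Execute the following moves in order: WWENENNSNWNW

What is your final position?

Answer: Final position: (row=0, col=0)

Derivation:
Start: (row=0, col=1)
  W (west): (row=0, col=1) -> (row=0, col=0)
  W (west): blocked, stay at (row=0, col=0)
  E (east): (row=0, col=0) -> (row=0, col=1)
  N (north): blocked, stay at (row=0, col=1)
  E (east): blocked, stay at (row=0, col=1)
  N (north): blocked, stay at (row=0, col=1)
  N (north): blocked, stay at (row=0, col=1)
  S (south): (row=0, col=1) -> (row=1, col=1)
  N (north): (row=1, col=1) -> (row=0, col=1)
  W (west): (row=0, col=1) -> (row=0, col=0)
  N (north): blocked, stay at (row=0, col=0)
  W (west): blocked, stay at (row=0, col=0)
Final: (row=0, col=0)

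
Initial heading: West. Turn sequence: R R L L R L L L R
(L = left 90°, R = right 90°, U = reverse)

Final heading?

Start: West
  R (right (90° clockwise)) -> North
  R (right (90° clockwise)) -> East
  L (left (90° counter-clockwise)) -> North
  L (left (90° counter-clockwise)) -> West
  R (right (90° clockwise)) -> North
  L (left (90° counter-clockwise)) -> West
  L (left (90° counter-clockwise)) -> South
  L (left (90° counter-clockwise)) -> East
  R (right (90° clockwise)) -> South
Final: South

Answer: Final heading: South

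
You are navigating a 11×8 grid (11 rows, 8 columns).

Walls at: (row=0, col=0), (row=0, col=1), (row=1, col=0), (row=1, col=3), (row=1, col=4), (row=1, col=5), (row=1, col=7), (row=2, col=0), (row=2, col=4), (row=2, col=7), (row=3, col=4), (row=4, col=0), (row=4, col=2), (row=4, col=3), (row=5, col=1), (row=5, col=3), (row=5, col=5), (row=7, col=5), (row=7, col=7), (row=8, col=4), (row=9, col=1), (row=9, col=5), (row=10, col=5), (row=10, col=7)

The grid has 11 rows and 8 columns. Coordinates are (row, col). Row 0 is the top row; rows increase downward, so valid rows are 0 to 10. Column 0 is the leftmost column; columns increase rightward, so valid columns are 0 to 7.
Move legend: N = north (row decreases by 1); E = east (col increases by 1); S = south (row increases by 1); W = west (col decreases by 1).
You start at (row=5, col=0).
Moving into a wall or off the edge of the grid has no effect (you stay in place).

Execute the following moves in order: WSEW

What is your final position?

Start: (row=5, col=0)
  W (west): blocked, stay at (row=5, col=0)
  S (south): (row=5, col=0) -> (row=6, col=0)
  E (east): (row=6, col=0) -> (row=6, col=1)
  W (west): (row=6, col=1) -> (row=6, col=0)
Final: (row=6, col=0)

Answer: Final position: (row=6, col=0)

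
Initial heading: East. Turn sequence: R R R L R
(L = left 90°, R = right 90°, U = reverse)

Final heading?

Start: East
  R (right (90° clockwise)) -> South
  R (right (90° clockwise)) -> West
  R (right (90° clockwise)) -> North
  L (left (90° counter-clockwise)) -> West
  R (right (90° clockwise)) -> North
Final: North

Answer: Final heading: North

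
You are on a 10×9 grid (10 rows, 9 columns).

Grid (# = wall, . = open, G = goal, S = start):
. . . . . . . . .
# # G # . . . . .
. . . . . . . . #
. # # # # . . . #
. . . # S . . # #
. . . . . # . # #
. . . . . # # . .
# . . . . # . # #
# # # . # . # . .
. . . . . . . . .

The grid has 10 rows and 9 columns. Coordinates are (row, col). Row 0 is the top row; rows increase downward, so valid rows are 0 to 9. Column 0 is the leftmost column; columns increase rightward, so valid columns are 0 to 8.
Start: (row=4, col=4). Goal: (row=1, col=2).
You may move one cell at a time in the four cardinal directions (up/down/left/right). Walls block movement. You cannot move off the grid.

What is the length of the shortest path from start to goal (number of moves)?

Answer: Shortest path length: 7

Derivation:
BFS from (row=4, col=4) until reaching (row=1, col=2):
  Distance 0: (row=4, col=4)
  Distance 1: (row=4, col=5), (row=5, col=4)
  Distance 2: (row=3, col=5), (row=4, col=6), (row=5, col=3), (row=6, col=4)
  Distance 3: (row=2, col=5), (row=3, col=6), (row=5, col=2), (row=5, col=6), (row=6, col=3), (row=7, col=4)
  Distance 4: (row=1, col=5), (row=2, col=4), (row=2, col=6), (row=3, col=7), (row=4, col=2), (row=5, col=1), (row=6, col=2), (row=7, col=3)
  Distance 5: (row=0, col=5), (row=1, col=4), (row=1, col=6), (row=2, col=3), (row=2, col=7), (row=4, col=1), (row=5, col=0), (row=6, col=1), (row=7, col=2), (row=8, col=3)
  Distance 6: (row=0, col=4), (row=0, col=6), (row=1, col=7), (row=2, col=2), (row=4, col=0), (row=6, col=0), (row=7, col=1), (row=9, col=3)
  Distance 7: (row=0, col=3), (row=0, col=7), (row=1, col=2), (row=1, col=8), (row=2, col=1), (row=3, col=0), (row=9, col=2), (row=9, col=4)  <- goal reached here
One shortest path (7 moves): (row=4, col=4) -> (row=4, col=5) -> (row=3, col=5) -> (row=2, col=5) -> (row=2, col=4) -> (row=2, col=3) -> (row=2, col=2) -> (row=1, col=2)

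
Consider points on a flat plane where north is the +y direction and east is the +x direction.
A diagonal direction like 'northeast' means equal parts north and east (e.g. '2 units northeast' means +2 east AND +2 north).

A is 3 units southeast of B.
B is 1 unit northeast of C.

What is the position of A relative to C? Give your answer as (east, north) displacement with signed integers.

Place C at the origin (east=0, north=0).
  B is 1 unit northeast of C: delta (east=+1, north=+1); B at (east=1, north=1).
  A is 3 units southeast of B: delta (east=+3, north=-3); A at (east=4, north=-2).
Therefore A relative to C: (east=4, north=-2).

Answer: A is at (east=4, north=-2) relative to C.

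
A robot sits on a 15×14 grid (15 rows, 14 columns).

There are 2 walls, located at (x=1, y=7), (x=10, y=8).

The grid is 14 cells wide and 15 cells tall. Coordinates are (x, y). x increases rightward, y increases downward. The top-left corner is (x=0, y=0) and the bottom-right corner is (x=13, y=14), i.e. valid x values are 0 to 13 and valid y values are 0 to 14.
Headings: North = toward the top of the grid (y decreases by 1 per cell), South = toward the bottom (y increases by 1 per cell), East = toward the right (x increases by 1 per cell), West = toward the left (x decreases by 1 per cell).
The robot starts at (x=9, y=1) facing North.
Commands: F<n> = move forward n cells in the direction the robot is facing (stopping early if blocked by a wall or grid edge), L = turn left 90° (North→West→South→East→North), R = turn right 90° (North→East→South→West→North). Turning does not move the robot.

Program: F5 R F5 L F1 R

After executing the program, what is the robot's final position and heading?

Answer: Final position: (x=13, y=0), facing East

Derivation:
Start: (x=9, y=1), facing North
  F5: move forward 1/5 (blocked), now at (x=9, y=0)
  R: turn right, now facing East
  F5: move forward 4/5 (blocked), now at (x=13, y=0)
  L: turn left, now facing North
  F1: move forward 0/1 (blocked), now at (x=13, y=0)
  R: turn right, now facing East
Final: (x=13, y=0), facing East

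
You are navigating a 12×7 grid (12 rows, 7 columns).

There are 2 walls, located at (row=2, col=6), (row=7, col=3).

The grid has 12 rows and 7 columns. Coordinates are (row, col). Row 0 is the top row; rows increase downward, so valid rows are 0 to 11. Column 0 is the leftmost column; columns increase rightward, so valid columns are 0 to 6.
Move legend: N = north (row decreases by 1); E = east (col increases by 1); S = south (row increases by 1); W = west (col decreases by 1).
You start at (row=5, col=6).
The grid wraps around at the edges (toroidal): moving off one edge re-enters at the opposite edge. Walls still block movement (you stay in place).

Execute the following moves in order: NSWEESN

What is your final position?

Start: (row=5, col=6)
  N (north): (row=5, col=6) -> (row=4, col=6)
  S (south): (row=4, col=6) -> (row=5, col=6)
  W (west): (row=5, col=6) -> (row=5, col=5)
  E (east): (row=5, col=5) -> (row=5, col=6)
  E (east): (row=5, col=6) -> (row=5, col=0)
  S (south): (row=5, col=0) -> (row=6, col=0)
  N (north): (row=6, col=0) -> (row=5, col=0)
Final: (row=5, col=0)

Answer: Final position: (row=5, col=0)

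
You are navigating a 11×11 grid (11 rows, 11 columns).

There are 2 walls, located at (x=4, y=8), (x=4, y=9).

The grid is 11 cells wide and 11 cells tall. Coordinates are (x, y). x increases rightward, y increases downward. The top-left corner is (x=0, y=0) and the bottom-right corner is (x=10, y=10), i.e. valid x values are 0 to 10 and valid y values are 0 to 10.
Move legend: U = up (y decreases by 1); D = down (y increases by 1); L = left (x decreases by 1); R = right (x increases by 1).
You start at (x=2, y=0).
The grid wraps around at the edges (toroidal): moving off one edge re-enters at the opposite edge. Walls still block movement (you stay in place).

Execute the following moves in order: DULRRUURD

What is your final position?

Start: (x=2, y=0)
  D (down): (x=2, y=0) -> (x=2, y=1)
  U (up): (x=2, y=1) -> (x=2, y=0)
  L (left): (x=2, y=0) -> (x=1, y=0)
  R (right): (x=1, y=0) -> (x=2, y=0)
  R (right): (x=2, y=0) -> (x=3, y=0)
  U (up): (x=3, y=0) -> (x=3, y=10)
  U (up): (x=3, y=10) -> (x=3, y=9)
  R (right): blocked, stay at (x=3, y=9)
  D (down): (x=3, y=9) -> (x=3, y=10)
Final: (x=3, y=10)

Answer: Final position: (x=3, y=10)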